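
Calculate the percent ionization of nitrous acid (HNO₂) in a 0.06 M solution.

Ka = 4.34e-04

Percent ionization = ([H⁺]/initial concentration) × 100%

Using Ka equilibrium: x² + Ka×x - Ka×C = 0. Solving: [H⁺] = 4.8906e-03. Percent = (4.8906e-03/0.06) × 100

Percent ionization = 8.15%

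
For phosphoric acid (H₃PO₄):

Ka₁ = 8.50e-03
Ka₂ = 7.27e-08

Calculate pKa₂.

pKa₂ = -log(Ka₂) = -log(7.27e-08) = 7.14.

pK_{a2} = 7.14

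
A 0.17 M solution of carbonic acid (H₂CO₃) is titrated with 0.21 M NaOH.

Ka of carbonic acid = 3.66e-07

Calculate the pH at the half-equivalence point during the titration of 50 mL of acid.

At half-equivalence [HA] = [A⁻], so Henderson-Hasselbalch gives pH = pKa = -log(3.66e-07) = 6.44.

pH = pKa = 6.44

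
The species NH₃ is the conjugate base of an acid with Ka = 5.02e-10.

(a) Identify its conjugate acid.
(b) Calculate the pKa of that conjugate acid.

(a) The conjugate acid is formed by adding one H⁺ to NH₃, giving NH₄⁺. (b) pKa = -log(Ka) = -log(5.02e-10) = 9.30.

Conjugate acid: NH₄⁺; pK_a = 9.30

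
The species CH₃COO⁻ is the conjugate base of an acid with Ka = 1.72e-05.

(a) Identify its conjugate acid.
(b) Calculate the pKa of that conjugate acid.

(a) The conjugate acid is formed by adding one H⁺ to CH₃COO⁻, giving CH₃COOH. (b) pKa = -log(Ka) = -log(1.72e-05) = 4.76.

Conjugate acid: CH₃COOH; pK_a = 4.76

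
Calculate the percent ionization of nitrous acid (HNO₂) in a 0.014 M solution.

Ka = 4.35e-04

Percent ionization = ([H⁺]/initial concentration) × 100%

Using Ka equilibrium: x² + Ka×x - Ka×C = 0. Solving: [H⁺] = 2.2599e-03. Percent = (2.2599e-03/0.014) × 100

Percent ionization = 16.1%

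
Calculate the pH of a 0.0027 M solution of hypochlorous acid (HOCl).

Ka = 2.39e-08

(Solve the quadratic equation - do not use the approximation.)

x² + Ka×x - Ka×C = 0. Using quadratic formula: [H⁺] = 8.0211e-06

pH = 5.10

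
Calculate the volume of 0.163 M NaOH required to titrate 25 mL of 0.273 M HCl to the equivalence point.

At equivalence: moles acid = moles base. moles HCl = 0.273 × 25/1000 = 0.006825 mol. V_base = moles / 0.163 × 1000 = 41.9 mL.

V_{base} = 41.9 mL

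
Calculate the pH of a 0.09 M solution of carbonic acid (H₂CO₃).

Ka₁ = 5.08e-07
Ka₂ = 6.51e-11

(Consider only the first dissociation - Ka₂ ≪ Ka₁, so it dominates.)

First dissociation dominates. From Ka₁ = [H⁺][HA⁻]/[H₂A], x² + Ka₁·x − Ka₁·C = 0 with C = 0.09 M and Ka₁ = 5.08e-07. Solving: [H⁺] = (−Ka₁ + √(Ka₁² + 4·Ka₁·C)) / 2 = 2.1357e-04 M. pH = -log(2.1357e-04) = 3.67.

pH = 3.67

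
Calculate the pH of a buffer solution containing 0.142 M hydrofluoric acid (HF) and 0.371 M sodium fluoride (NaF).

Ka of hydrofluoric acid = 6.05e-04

pKa = -log(6.05e-04) = 3.22. pH = pKa + log([A⁻]/[HA]) = 3.22 + log(0.371/0.142)

pH = 3.64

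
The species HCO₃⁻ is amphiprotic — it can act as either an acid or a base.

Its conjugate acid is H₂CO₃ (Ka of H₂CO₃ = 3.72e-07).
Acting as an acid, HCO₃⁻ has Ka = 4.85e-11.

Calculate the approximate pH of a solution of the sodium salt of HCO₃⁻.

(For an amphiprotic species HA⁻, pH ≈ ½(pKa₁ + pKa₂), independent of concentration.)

pKa₁ = -log(3.72e-07) = 6.43; pKa₂ = -log(4.85e-11) = 10.31. For an amphiprotic species, pH ≈ ½(pKa₁ + pKa₂) = ½(6.43 + 10.31) = 8.37.

pH = 8.37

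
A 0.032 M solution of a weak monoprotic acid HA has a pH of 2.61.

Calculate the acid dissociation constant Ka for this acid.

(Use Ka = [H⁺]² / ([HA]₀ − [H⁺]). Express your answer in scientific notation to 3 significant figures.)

[H⁺] = 10^(−pH) = 10^(−2.61) = 2.455e-03 M. For HA ⇌ H⁺ + A⁻, Ka = [H⁺][A⁻]/[HA] = [H⁺]² / ([HA]₀ − [H⁺]) = (2.455e-03)² / (0.032 − 2.455e-03) = 2.04e-04.

K_a = 2.04e-04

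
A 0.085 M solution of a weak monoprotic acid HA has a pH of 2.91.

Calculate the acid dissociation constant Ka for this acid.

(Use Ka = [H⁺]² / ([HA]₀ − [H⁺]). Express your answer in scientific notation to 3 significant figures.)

[H⁺] = 10^(−pH) = 10^(−2.91) = 1.230e-03 M. For HA ⇌ H⁺ + A⁻, Ka = [H⁺][A⁻]/[HA] = [H⁺]² / ([HA]₀ − [H⁺]) = (1.230e-03)² / (0.085 − 1.230e-03) = 1.81e-05.

K_a = 1.81e-05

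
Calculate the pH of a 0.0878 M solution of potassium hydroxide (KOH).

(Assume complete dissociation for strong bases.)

[OH⁻] = 0.0878 M for strong base. pOH = -log[OH⁻] = 1.06, pH = 14 - pOH

pH = 12.94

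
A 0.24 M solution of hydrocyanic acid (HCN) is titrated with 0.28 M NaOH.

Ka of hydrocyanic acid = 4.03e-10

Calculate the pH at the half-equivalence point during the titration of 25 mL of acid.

At half-equivalence [HA] = [A⁻], so Henderson-Hasselbalch gives pH = pKa = -log(4.03e-10) = 9.39.

pH = pKa = 9.39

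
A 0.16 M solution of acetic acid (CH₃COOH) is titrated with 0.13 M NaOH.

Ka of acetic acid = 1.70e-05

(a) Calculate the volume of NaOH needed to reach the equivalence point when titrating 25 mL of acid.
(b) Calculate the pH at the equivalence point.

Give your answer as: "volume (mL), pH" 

moles acid = 0.16 × 25/1000 = 0.004 mol; V_base = moles/0.13 × 1000 = 30.8 mL. At equivalence only the conjugate base is present: [A⁻] = 0.004/0.056 = 7.1724e-02 M. Kb = Kw/Ka = 5.88e-10; [OH⁻] = √(Kb × [A⁻]) = 6.4954e-06; pOH = 5.19; pH = 14 - pOH = 8.81.

V = 30.8 mL, pH = 8.81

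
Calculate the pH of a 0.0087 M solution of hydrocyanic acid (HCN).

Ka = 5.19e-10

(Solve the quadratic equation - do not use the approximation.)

x² + Ka×x - Ka×C = 0. Using quadratic formula: [H⁺] = 2.1247e-06

pH = 5.67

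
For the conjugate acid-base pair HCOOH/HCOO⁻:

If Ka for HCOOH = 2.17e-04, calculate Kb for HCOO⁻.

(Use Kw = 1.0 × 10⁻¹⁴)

For a conjugate pair Ka × Kb = Kw, so Kb = Kw/Ka = 1.0 × 10⁻¹⁴ / 2.17e-04 = 4.61e-11.

K_b = 4.61e-11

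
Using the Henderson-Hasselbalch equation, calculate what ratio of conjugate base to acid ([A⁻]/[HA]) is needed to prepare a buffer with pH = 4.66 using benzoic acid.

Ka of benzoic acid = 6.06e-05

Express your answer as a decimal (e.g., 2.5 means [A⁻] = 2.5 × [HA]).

pKa = -log(6.06e-05) = 4.2175. pH = pKa + log([A⁻]/[HA]), so log([A⁻]/[HA]) = pH − pKa = 4.66 − 4.2175 = 0.4425. [A⁻]/[HA] = 10^(0.4425) = 2.77

[A⁻]/[HA] = 2.77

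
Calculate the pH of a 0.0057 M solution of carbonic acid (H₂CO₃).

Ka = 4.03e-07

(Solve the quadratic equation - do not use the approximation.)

x² + Ka×x - Ka×C = 0. Using quadratic formula: [H⁺] = 4.7727e-05

pH = 4.32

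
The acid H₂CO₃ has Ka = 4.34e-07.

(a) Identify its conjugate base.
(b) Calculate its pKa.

(a) The conjugate base is formed by removing one H⁺ from H₂CO₃, giving HCO₃⁻. (b) pKa = -log(Ka) = -log(4.34e-07) = 6.36.

Conjugate base: HCO₃⁻; pK_a = 6.36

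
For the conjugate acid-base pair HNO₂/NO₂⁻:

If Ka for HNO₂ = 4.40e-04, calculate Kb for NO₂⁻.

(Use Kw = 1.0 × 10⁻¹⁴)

For a conjugate pair Ka × Kb = Kw, so Kb = Kw/Ka = 1.0 × 10⁻¹⁴ / 4.40e-04 = 2.27e-11.

K_b = 2.27e-11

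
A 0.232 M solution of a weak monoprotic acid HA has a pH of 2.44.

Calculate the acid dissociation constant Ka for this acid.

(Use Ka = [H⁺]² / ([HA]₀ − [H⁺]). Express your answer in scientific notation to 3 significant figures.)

[H⁺] = 10^(−pH) = 10^(−2.44) = 3.631e-03 M. For HA ⇌ H⁺ + A⁻, Ka = [H⁺][A⁻]/[HA] = [H⁺]² / ([HA]₀ − [H⁺]) = (3.631e-03)² / (0.232 − 3.631e-03) = 5.77e-05.

K_a = 5.77e-05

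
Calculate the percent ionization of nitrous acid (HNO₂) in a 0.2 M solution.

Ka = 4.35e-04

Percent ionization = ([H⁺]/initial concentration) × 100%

Using Ka equilibrium: x² + Ka×x - Ka×C = 0. Solving: [H⁺] = 9.1124e-03. Percent = (9.1124e-03/0.2) × 100

Percent ionization = 4.56%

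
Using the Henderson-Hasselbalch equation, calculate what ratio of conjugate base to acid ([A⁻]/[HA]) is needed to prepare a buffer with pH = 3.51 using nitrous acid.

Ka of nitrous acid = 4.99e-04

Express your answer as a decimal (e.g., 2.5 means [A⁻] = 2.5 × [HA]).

pKa = -log(4.99e-04) = 3.3019. pH = pKa + log([A⁻]/[HA]), so log([A⁻]/[HA]) = pH − pKa = 3.51 − 3.3019 = 0.2081. [A⁻]/[HA] = 10^(0.2081) = 1.61

[A⁻]/[HA] = 1.61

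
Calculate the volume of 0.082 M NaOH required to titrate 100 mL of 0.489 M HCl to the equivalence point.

At equivalence: moles acid = moles base. moles HCl = 0.489 × 100/1000 = 0.0489 mol. V_base = moles / 0.082 × 1000 = 596.3 mL.

V_{base} = 596.3 mL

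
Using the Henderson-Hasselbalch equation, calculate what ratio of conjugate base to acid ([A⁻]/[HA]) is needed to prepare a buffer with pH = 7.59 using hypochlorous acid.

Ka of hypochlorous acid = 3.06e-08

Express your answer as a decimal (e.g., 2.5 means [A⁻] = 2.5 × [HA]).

pKa = -log(3.06e-08) = 7.5143. pH = pKa + log([A⁻]/[HA]), so log([A⁻]/[HA]) = pH − pKa = 7.59 − 7.5143 = 0.0757. [A⁻]/[HA] = 10^(0.0757) = 1.19

[A⁻]/[HA] = 1.19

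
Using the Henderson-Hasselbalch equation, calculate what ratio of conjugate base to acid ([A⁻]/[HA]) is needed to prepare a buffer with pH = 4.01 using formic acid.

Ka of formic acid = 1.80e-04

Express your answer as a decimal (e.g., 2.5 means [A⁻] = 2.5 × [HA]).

pKa = -log(1.80e-04) = 3.7447. pH = pKa + log([A⁻]/[HA]), so log([A⁻]/[HA]) = pH − pKa = 4.01 − 3.7447 = 0.2653. [A⁻]/[HA] = 10^(0.2653) = 1.84

[A⁻]/[HA] = 1.84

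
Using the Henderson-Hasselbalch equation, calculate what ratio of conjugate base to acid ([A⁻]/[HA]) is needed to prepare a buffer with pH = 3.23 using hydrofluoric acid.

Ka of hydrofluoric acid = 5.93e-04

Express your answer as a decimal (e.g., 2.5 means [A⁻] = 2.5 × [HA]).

pKa = -log(5.93e-04) = 3.2269. pH = pKa + log([A⁻]/[HA]), so log([A⁻]/[HA]) = pH − pKa = 3.23 − 3.2269 = 0.0031. [A⁻]/[HA] = 10^(0.0031) = 1.01

[A⁻]/[HA] = 1.01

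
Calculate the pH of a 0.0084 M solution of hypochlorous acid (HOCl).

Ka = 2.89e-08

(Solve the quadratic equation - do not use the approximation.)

x² + Ka×x - Ka×C = 0. Using quadratic formula: [H⁺] = 1.5566e-05

pH = 4.81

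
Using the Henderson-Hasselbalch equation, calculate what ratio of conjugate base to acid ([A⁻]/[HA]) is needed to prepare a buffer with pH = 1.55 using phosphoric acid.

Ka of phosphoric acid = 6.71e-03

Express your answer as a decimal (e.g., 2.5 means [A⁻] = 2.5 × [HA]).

pKa = -log(6.71e-03) = 2.1733. pH = pKa + log([A⁻]/[HA]), so log([A⁻]/[HA]) = pH − pKa = 1.55 − 2.1733 = -0.6233. [A⁻]/[HA] = 10^(-0.6233) = 0.238

[A⁻]/[HA] = 0.238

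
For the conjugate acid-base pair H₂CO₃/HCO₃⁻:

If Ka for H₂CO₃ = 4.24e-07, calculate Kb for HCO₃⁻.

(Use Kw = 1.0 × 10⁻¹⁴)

For a conjugate pair Ka × Kb = Kw, so Kb = Kw/Ka = 1.0 × 10⁻¹⁴ / 4.24e-07 = 2.36e-08.

K_b = 2.36e-08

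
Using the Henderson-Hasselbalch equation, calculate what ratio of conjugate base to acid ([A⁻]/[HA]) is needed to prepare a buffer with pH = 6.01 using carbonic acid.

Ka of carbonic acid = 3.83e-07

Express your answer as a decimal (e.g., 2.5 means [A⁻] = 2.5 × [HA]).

pKa = -log(3.83e-07) = 6.4168. pH = pKa + log([A⁻]/[HA]), so log([A⁻]/[HA]) = pH − pKa = 6.01 − 6.4168 = -0.4068. [A⁻]/[HA] = 10^(-0.4068) = 0.392

[A⁻]/[HA] = 0.392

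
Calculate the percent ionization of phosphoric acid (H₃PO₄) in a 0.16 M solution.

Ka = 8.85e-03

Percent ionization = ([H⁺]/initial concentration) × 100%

Using Ka equilibrium: x² + Ka×x - Ka×C = 0. Solving: [H⁺] = 3.3464e-02. Percent = (3.3464e-02/0.16) × 100

Percent ionization = 20.9%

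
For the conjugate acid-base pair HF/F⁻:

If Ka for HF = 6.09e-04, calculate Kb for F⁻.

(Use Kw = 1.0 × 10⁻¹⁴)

For a conjugate pair Ka × Kb = Kw, so Kb = Kw/Ka = 1.0 × 10⁻¹⁴ / 6.09e-04 = 1.64e-11.

K_b = 1.64e-11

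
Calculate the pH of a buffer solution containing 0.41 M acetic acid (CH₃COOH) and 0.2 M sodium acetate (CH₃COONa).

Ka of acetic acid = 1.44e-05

pKa = -log(1.44e-05) = 4.84. pH = pKa + log([A⁻]/[HA]) = 4.84 + log(0.2/0.41)

pH = 4.53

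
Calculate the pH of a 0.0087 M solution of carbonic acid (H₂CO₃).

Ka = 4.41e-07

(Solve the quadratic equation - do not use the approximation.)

x² + Ka×x - Ka×C = 0. Using quadratic formula: [H⁺] = 6.1721e-05

pH = 4.21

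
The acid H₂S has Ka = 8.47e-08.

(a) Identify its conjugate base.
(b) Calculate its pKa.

(a) The conjugate base is formed by removing one H⁺ from H₂S, giving HS⁻. (b) pKa = -log(Ka) = -log(8.47e-08) = 7.07.

Conjugate base: HS⁻; pK_a = 7.07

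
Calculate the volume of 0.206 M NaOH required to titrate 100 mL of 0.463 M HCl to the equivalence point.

At equivalence: moles acid = moles base. moles HCl = 0.463 × 100/1000 = 0.0463 mol. V_base = moles / 0.206 × 1000 = 224.8 mL.

V_{base} = 224.8 mL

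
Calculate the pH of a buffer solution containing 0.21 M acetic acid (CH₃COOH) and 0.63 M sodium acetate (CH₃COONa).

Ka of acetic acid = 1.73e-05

pKa = -log(1.73e-05) = 4.76. pH = pKa + log([A⁻]/[HA]) = 4.76 + log(0.63/0.21)

pH = 5.24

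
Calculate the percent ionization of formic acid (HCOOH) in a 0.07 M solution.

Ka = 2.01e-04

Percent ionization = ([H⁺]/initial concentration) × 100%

Using Ka equilibrium: x² + Ka×x - Ka×C = 0. Solving: [H⁺] = 3.6518e-03. Percent = (3.6518e-03/0.07) × 100

Percent ionization = 5.22%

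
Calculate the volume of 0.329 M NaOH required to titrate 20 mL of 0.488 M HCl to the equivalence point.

At equivalence: moles acid = moles base. moles HCl = 0.488 × 20/1000 = 0.00976 mol. V_base = moles / 0.329 × 1000 = 29.7 mL.

V_{base} = 29.7 mL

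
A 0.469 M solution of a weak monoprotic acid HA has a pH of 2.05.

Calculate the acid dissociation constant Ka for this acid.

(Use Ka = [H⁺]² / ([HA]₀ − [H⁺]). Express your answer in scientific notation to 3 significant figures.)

[H⁺] = 10^(−pH) = 10^(−2.05) = 8.913e-03 M. For HA ⇌ H⁺ + A⁻, Ka = [H⁺][A⁻]/[HA] = [H⁺]² / ([HA]₀ − [H⁺]) = (8.913e-03)² / (0.469 − 8.913e-03) = 1.73e-04.

K_a = 1.73e-04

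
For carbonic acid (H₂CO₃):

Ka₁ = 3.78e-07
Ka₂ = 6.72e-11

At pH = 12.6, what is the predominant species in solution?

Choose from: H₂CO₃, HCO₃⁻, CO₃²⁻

pKa₁ = 6.42, pKa₂ = 10.17. For a polyprotic acid the predominant species crosses at each pKa: below pKa_n the protonated form dominates, above it the deprotonated form does. At pH = 12.6, the predominant species is CO₃²⁻.

CO₃²⁻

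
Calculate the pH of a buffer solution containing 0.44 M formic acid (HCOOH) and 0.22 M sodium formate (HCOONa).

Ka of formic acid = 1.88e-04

pKa = -log(1.88e-04) = 3.73. pH = pKa + log([A⁻]/[HA]) = 3.73 + log(0.22/0.44)

pH = 3.42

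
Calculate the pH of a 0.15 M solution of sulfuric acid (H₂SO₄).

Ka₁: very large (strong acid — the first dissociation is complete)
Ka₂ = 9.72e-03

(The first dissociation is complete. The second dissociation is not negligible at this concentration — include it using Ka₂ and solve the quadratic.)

First dissociation is complete: [H⁺]₀ = [HSO₄⁻]₀ = C = 0.15 M. Second dissociation HSO₄⁻ ⇌ H⁺ + SO₄²⁻: let x = [SO₄²⁻]. Ka₂ = (C + x)·x / (C − x) = 9.72e-03 → x² + (C + Ka₂)·x − Ka₂·C = 0 → x² + 0.15972·x − 1.458e-03 = 0. x = (−0.15972 + √(0.15972² + 4 × 1.458e-03)) / 2 = 8.6590e-03 M. [H⁺] = C + x = 0.15 + 8.6590e-03 = 1.5866e-01 M. pH = -log(1.5866e-01) = 0.80.

pH = 0.80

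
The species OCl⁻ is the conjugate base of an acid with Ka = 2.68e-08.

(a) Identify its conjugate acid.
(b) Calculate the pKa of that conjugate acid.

(a) The conjugate acid is formed by adding one H⁺ to OCl⁻, giving HOCl. (b) pKa = -log(Ka) = -log(2.68e-08) = 7.57.

Conjugate acid: HOCl; pK_a = 7.57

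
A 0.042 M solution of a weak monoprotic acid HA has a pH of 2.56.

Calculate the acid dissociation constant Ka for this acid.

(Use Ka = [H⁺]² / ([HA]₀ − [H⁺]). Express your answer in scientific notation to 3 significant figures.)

[H⁺] = 10^(−pH) = 10^(−2.56) = 2.754e-03 M. For HA ⇌ H⁺ + A⁻, Ka = [H⁺][A⁻]/[HA] = [H⁺]² / ([HA]₀ − [H⁺]) = (2.754e-03)² / (0.042 − 2.754e-03) = 1.93e-04.

K_a = 1.93e-04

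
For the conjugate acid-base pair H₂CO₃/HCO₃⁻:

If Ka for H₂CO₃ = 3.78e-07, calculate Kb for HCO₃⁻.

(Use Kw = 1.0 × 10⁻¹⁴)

For a conjugate pair Ka × Kb = Kw, so Kb = Kw/Ka = 1.0 × 10⁻¹⁴ / 3.78e-07 = 2.65e-08.

K_b = 2.65e-08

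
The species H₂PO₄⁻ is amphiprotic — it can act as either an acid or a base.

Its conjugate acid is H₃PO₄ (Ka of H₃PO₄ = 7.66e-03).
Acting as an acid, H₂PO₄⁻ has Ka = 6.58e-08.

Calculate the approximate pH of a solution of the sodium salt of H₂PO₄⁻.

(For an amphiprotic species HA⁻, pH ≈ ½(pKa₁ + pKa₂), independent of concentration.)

pKa₁ = -log(7.66e-03) = 2.12; pKa₂ = -log(6.58e-08) = 7.18. For an amphiprotic species, pH ≈ ½(pKa₁ + pKa₂) = ½(2.12 + 7.18) = 4.65.

pH = 4.65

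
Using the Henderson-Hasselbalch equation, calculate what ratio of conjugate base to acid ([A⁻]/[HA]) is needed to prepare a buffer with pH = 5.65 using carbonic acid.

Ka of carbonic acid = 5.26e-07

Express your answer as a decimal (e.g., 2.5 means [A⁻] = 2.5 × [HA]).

pKa = -log(5.26e-07) = 6.2790. pH = pKa + log([A⁻]/[HA]), so log([A⁻]/[HA]) = pH − pKa = 5.65 − 6.2790 = -0.6290. [A⁻]/[HA] = 10^(-0.6290) = 0.235

[A⁻]/[HA] = 0.235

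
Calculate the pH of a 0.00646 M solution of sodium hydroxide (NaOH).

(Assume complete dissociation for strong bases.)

[OH⁻] = 0.00646 M for strong base. pOH = -log[OH⁻] = 2.19, pH = 14 - pOH

pH = 11.81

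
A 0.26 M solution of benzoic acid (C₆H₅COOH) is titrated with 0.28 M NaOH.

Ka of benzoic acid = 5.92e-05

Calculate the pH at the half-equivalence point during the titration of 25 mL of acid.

At half-equivalence [HA] = [A⁻], so Henderson-Hasselbalch gives pH = pKa = -log(5.92e-05) = 4.23.

pH = pKa = 4.23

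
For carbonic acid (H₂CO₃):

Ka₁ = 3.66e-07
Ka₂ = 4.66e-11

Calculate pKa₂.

pKa₂ = -log(Ka₂) = -log(4.66e-11) = 10.33.

pK_{a2} = 10.33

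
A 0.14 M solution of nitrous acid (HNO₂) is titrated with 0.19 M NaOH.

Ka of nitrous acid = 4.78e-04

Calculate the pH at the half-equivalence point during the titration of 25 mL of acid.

At half-equivalence [HA] = [A⁻], so Henderson-Hasselbalch gives pH = pKa = -log(4.78e-04) = 3.32.

pH = pKa = 3.32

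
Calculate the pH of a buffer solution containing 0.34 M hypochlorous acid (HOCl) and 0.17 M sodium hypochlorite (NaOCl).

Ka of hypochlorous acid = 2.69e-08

pKa = -log(2.69e-08) = 7.57. pH = pKa + log([A⁻]/[HA]) = 7.57 + log(0.17/0.34)

pH = 7.27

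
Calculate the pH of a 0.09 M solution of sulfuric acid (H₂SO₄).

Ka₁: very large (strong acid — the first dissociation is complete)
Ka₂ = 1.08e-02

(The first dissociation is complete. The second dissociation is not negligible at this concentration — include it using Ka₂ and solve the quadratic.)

First dissociation is complete: [H⁺]₀ = [HSO₄⁻]₀ = C = 0.09 M. Second dissociation HSO₄⁻ ⇌ H⁺ + SO₄²⁻: let x = [SO₄²⁻]. Ka₂ = (C + x)·x / (C − x) = 1.08e-02 → x² + (C + Ka₂)·x − Ka₂·C = 0 → x² + 0.10080·x − 9.720e-04 = 0. x = (−0.10080 + √(0.10080² + 4 × 9.720e-04)) / 2 = 8.8635e-03 M. [H⁺] = C + x = 0.09 + 8.8635e-03 = 9.8863e-02 M. pH = -log(9.8863e-02) = 1.00.

pH = 1.00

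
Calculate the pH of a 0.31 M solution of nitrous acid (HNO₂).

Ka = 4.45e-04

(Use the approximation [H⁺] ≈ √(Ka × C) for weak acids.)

[H⁺] = √(Ka × C) = √(4.45e-04 × 0.31) = 1.1745e-02. pH = -log(1.1745e-02)

pH = 1.93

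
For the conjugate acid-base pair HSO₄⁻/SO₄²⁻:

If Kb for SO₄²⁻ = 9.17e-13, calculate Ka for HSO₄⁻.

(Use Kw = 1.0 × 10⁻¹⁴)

For a conjugate pair Ka × Kb = Kw, so Ka = Kw/Kb = 1.0 × 10⁻¹⁴ / 9.17e-13 = 1.09e-02.

K_a = 1.09e-02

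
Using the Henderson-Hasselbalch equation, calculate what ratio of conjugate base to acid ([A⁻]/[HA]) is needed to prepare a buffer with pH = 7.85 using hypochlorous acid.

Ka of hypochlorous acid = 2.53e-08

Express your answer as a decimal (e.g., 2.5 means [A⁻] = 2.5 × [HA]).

pKa = -log(2.53e-08) = 7.5969. pH = pKa + log([A⁻]/[HA]), so log([A⁻]/[HA]) = pH − pKa = 7.85 − 7.5969 = 0.2531. [A⁻]/[HA] = 10^(0.2531) = 1.79

[A⁻]/[HA] = 1.79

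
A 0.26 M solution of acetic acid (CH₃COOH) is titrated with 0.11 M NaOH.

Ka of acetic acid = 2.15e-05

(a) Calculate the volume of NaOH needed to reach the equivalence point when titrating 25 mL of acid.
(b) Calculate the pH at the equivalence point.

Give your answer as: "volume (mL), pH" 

moles acid = 0.26 × 25/1000 = 0.0065 mol; V_base = moles/0.11 × 1000 = 59.1 mL. At equivalence only the conjugate base is present: [A⁻] = 0.0065/0.084 = 7.7297e-02 M. Kb = Kw/Ka = 4.65e-10; [OH⁻] = √(Kb × [A⁻]) = 5.9960e-06; pOH = 5.22; pH = 14 - pOH = 8.78.

V = 59.1 mL, pH = 8.78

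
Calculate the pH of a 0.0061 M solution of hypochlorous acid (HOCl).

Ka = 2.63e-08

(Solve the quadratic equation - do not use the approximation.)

x² + Ka×x - Ka×C = 0. Using quadratic formula: [H⁺] = 1.2653e-05

pH = 4.90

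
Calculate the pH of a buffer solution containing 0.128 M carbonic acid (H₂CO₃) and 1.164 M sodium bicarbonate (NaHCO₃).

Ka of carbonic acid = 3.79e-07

pKa = -log(3.79e-07) = 6.42. pH = pKa + log([A⁻]/[HA]) = 6.42 + log(1.164/0.128)

pH = 7.38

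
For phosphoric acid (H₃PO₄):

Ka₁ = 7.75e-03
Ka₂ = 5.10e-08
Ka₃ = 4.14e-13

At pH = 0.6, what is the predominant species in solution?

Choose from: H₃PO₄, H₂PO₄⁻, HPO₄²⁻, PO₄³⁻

pKa₁ = 2.11, pKa₂ = 7.29, pKa₃ = 12.38. For a polyprotic acid the predominant species crosses at each pKa: below pKa_n the protonated form dominates, above it the deprotonated form does. At pH = 0.6, the predominant species is H₃PO₄.

H₃PO₄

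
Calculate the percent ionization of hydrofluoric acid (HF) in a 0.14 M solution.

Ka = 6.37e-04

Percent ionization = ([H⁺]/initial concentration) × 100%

Using Ka equilibrium: x² + Ka×x - Ka×C = 0. Solving: [H⁺] = 9.1304e-03. Percent = (9.1304e-03/0.14) × 100

Percent ionization = 6.52%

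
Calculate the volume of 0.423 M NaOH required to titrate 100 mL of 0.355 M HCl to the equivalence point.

At equivalence: moles acid = moles base. moles HCl = 0.355 × 100/1000 = 0.0355 mol. V_base = moles / 0.423 × 1000 = 83.9 mL.

V_{base} = 83.9 mL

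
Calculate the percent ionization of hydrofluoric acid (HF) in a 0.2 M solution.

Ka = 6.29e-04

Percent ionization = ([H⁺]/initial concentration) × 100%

Using Ka equilibrium: x² + Ka×x - Ka×C = 0. Solving: [H⁺] = 1.0906e-02. Percent = (1.0906e-02/0.2) × 100

Percent ionization = 5.45%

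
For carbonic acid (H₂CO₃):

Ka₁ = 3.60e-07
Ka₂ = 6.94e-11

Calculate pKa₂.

pKa₂ = -log(Ka₂) = -log(6.94e-11) = 10.16.

pK_{a2} = 10.16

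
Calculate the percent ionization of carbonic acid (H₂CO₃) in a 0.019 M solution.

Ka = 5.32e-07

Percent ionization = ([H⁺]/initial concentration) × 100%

Using Ka equilibrium: x² + Ka×x - Ka×C = 0. Solving: [H⁺] = 1.0027e-04. Percent = (1.0027e-04/0.019) × 100

Percent ionization = 0.528%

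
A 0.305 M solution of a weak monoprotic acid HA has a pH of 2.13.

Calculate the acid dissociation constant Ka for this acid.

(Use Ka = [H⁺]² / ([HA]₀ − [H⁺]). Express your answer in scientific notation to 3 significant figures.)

[H⁺] = 10^(−pH) = 10^(−2.13) = 7.413e-03 M. For HA ⇌ H⁺ + A⁻, Ka = [H⁺][A⁻]/[HA] = [H⁺]² / ([HA]₀ − [H⁺]) = (7.413e-03)² / (0.305 − 7.413e-03) = 1.85e-04.

K_a = 1.85e-04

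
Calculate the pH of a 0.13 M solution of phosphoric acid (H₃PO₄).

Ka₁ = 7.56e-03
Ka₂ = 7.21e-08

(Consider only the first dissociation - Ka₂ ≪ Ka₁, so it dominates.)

First dissociation dominates. From Ka₁ = [H⁺][HA⁻]/[H₂A], x² + Ka₁·x − Ka₁·C = 0 with C = 0.13 M and Ka₁ = 7.56e-03. Solving: [H⁺] = (−Ka₁ + √(Ka₁² + 4·Ka₁·C)) / 2 = 2.7797e-02 M. pH = -log(2.7797e-02) = 1.56.

pH = 1.56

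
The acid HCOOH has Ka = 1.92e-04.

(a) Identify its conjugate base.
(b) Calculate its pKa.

(a) The conjugate base is formed by removing one H⁺ from HCOOH, giving HCOO⁻. (b) pKa = -log(Ka) = -log(1.92e-04) = 3.72.

Conjugate base: HCOO⁻; pK_a = 3.72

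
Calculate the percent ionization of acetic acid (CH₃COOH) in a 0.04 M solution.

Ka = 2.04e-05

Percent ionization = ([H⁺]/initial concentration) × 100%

Using Ka equilibrium: x² + Ka×x - Ka×C = 0. Solving: [H⁺] = 8.9318e-04. Percent = (8.9318e-04/0.04) × 100

Percent ionization = 2.23%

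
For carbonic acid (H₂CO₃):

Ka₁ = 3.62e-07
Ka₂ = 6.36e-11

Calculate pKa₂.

pKa₂ = -log(Ka₂) = -log(6.36e-11) = 10.20.

pK_{a2} = 10.20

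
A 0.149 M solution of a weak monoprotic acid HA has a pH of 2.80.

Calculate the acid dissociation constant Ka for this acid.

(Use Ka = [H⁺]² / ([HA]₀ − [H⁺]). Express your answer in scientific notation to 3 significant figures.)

[H⁺] = 10^(−pH) = 10^(−2.80) = 1.585e-03 M. For HA ⇌ H⁺ + A⁻, Ka = [H⁺][A⁻]/[HA] = [H⁺]² / ([HA]₀ − [H⁺]) = (1.585e-03)² / (0.149 − 1.585e-03) = 1.70e-05.

K_a = 1.70e-05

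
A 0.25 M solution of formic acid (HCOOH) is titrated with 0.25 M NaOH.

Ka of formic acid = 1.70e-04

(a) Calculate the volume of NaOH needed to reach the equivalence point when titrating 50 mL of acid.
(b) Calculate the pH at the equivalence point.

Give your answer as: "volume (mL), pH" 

moles acid = 0.25 × 50/1000 = 0.0125 mol; V_base = moles/0.25 × 1000 = 50.0 mL. At equivalence only the conjugate base is present: [A⁻] = 0.0125/0.100 = 1.2500e-01 M. Kb = Kw/Ka = 5.88e-11; [OH⁻] = √(Kb × [A⁻]) = 2.7116e-06; pOH = 5.57; pH = 14 - pOH = 8.43.

V = 50.0 mL, pH = 8.43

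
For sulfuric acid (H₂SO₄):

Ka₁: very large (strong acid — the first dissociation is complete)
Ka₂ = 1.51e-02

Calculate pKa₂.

pKa₂ = -log(Ka₂) = -log(1.51e-02) = 1.82.

pK_{a2} = 1.82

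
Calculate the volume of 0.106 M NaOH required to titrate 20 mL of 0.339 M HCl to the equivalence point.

At equivalence: moles acid = moles base. moles HCl = 0.339 × 20/1000 = 0.00678 mol. V_base = moles / 0.106 × 1000 = 64.0 mL.

V_{base} = 64.0 mL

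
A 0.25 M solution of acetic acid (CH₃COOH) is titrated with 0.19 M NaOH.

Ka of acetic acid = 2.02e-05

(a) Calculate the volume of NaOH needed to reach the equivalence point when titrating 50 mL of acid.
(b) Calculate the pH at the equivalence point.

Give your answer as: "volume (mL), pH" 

moles acid = 0.25 × 50/1000 = 0.0125 mol; V_base = moles/0.19 × 1000 = 65.8 mL. At equivalence only the conjugate base is present: [A⁻] = 0.0125/0.116 = 1.0795e-01 M. Kb = Kw/Ka = 4.95e-10; [OH⁻] = √(Kb × [A⁻]) = 7.3105e-06; pOH = 5.14; pH = 14 - pOH = 8.86.

V = 65.8 mL, pH = 8.86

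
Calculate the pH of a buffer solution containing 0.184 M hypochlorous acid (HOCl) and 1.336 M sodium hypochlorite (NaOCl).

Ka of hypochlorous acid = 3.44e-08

pKa = -log(3.44e-08) = 7.46. pH = pKa + log([A⁻]/[HA]) = 7.46 + log(1.336/0.184)

pH = 8.32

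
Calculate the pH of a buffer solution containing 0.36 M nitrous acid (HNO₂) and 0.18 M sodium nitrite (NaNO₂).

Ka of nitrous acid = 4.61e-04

pKa = -log(4.61e-04) = 3.34. pH = pKa + log([A⁻]/[HA]) = 3.34 + log(0.18/0.36)

pH = 3.04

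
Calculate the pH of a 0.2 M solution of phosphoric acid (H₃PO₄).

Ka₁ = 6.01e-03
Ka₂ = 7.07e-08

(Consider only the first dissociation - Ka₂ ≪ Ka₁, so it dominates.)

First dissociation dominates. From Ka₁ = [H⁺][HA⁻]/[H₂A], x² + Ka₁·x − Ka₁·C = 0 with C = 0.2 M and Ka₁ = 6.01e-03. Solving: [H⁺] = (−Ka₁ + √(Ka₁² + 4·Ka₁·C)) / 2 = 3.1795e-02 M. pH = -log(3.1795e-02) = 1.50.

pH = 1.50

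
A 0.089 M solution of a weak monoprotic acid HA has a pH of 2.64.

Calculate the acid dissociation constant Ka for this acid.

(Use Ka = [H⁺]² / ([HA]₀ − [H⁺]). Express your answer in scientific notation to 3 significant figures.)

[H⁺] = 10^(−pH) = 10^(−2.64) = 2.291e-03 M. For HA ⇌ H⁺ + A⁻, Ka = [H⁺][A⁻]/[HA] = [H⁺]² / ([HA]₀ − [H⁺]) = (2.291e-03)² / (0.089 − 2.291e-03) = 6.05e-05.

K_a = 6.05e-05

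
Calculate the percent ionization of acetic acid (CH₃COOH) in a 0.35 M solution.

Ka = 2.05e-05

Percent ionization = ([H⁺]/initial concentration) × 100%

Using Ka equilibrium: x² + Ka×x - Ka×C = 0. Solving: [H⁺] = 2.6684e-03. Percent = (2.6684e-03/0.35) × 100

Percent ionization = 0.762%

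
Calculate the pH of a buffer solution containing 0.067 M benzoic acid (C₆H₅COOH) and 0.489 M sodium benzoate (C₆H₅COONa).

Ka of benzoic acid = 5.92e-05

pKa = -log(5.92e-05) = 4.23. pH = pKa + log([A⁻]/[HA]) = 4.23 + log(0.489/0.067)

pH = 5.09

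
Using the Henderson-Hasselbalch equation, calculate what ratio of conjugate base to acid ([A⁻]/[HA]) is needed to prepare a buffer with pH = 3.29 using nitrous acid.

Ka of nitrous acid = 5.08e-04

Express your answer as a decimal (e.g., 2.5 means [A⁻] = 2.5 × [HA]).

pKa = -log(5.08e-04) = 3.2941. pH = pKa + log([A⁻]/[HA]), so log([A⁻]/[HA]) = pH − pKa = 3.29 − 3.2941 = -0.0041. [A⁻]/[HA] = 10^(-0.0041) = 0.991

[A⁻]/[HA] = 0.991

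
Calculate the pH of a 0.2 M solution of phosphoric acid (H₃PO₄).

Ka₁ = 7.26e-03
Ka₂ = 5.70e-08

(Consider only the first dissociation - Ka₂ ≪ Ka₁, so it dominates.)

First dissociation dominates. From Ka₁ = [H⁺][HA⁻]/[H₂A], x² + Ka₁·x − Ka₁·C = 0 with C = 0.2 M and Ka₁ = 7.26e-03. Solving: [H⁺] = (−Ka₁ + √(Ka₁² + 4·Ka₁·C)) / 2 = 3.4648e-02 M. pH = -log(3.4648e-02) = 1.46.

pH = 1.46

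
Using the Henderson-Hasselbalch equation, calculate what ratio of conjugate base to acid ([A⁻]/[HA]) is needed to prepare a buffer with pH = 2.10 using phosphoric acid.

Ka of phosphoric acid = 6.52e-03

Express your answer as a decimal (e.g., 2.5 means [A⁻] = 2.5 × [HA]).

pKa = -log(6.52e-03) = 2.1858. pH = pKa + log([A⁻]/[HA]), so log([A⁻]/[HA]) = pH − pKa = 2.10 − 2.1858 = -0.0858. [A⁻]/[HA] = 10^(-0.0858) = 0.821

[A⁻]/[HA] = 0.821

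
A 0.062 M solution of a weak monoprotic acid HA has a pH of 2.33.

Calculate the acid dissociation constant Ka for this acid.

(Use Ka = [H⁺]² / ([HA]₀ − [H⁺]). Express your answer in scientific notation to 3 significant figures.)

[H⁺] = 10^(−pH) = 10^(−2.33) = 4.677e-03 M. For HA ⇌ H⁺ + A⁻, Ka = [H⁺][A⁻]/[HA] = [H⁺]² / ([HA]₀ − [H⁺]) = (4.677e-03)² / (0.062 − 4.677e-03) = 3.82e-04.

K_a = 3.82e-04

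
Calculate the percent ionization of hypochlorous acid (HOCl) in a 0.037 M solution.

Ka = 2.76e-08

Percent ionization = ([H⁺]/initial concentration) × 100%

Using Ka equilibrium: x² + Ka×x - Ka×C = 0. Solving: [H⁺] = 3.1942e-05. Percent = (3.1942e-05/0.037) × 100

Percent ionization = 0.0863%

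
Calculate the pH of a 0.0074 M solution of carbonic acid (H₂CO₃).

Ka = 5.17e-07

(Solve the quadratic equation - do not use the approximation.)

x² + Ka×x - Ka×C = 0. Using quadratic formula: [H⁺] = 6.1595e-05

pH = 4.21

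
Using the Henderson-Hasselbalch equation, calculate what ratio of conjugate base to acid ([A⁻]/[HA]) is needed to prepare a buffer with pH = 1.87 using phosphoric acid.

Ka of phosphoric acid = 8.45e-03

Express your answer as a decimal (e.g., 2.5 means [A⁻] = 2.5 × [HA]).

pKa = -log(8.45e-03) = 2.0731. pH = pKa + log([A⁻]/[HA]), so log([A⁻]/[HA]) = pH − pKa = 1.87 − 2.0731 = -0.2031. [A⁻]/[HA] = 10^(-0.2031) = 0.626

[A⁻]/[HA] = 0.626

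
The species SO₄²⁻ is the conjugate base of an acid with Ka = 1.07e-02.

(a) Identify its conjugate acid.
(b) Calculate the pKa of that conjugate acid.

(a) The conjugate acid is formed by adding one H⁺ to SO₄²⁻, giving HSO₄⁻. (b) pKa = -log(Ka) = -log(1.07e-02) = 1.97.

Conjugate acid: HSO₄⁻; pK_a = 1.97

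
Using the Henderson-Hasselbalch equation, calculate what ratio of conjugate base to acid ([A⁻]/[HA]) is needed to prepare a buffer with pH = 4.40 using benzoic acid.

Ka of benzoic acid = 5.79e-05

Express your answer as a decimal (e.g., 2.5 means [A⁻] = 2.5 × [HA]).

pKa = -log(5.79e-05) = 4.2373. pH = pKa + log([A⁻]/[HA]), so log([A⁻]/[HA]) = pH − pKa = 4.40 − 4.2373 = 0.1627. [A⁻]/[HA] = 10^(0.1627) = 1.45

[A⁻]/[HA] = 1.45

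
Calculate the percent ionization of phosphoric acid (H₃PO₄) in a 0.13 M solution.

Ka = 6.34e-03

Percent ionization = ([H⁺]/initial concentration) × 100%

Using Ka equilibrium: x² + Ka×x - Ka×C = 0. Solving: [H⁺] = 2.5713e-02. Percent = (2.5713e-02/0.13) × 100

Percent ionization = 19.8%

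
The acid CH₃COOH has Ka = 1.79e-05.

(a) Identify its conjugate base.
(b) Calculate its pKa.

(a) The conjugate base is formed by removing one H⁺ from CH₃COOH, giving CH₃COO⁻. (b) pKa = -log(Ka) = -log(1.79e-05) = 4.75.

Conjugate base: CH₃COO⁻; pK_a = 4.75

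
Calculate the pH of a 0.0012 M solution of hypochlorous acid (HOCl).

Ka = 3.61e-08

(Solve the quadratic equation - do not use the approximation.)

x² + Ka×x - Ka×C = 0. Using quadratic formula: [H⁺] = 6.5638e-06

pH = 5.18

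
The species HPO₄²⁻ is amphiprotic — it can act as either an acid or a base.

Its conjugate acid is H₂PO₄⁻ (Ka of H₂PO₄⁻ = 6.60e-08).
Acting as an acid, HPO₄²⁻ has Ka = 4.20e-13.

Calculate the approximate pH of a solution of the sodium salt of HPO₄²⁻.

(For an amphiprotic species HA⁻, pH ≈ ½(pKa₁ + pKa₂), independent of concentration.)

pKa₁ = -log(6.60e-08) = 7.18; pKa₂ = -log(4.20e-13) = 12.38. For an amphiprotic species, pH ≈ ½(pKa₁ + pKa₂) = ½(7.18 + 12.38) = 9.78.

pH = 9.78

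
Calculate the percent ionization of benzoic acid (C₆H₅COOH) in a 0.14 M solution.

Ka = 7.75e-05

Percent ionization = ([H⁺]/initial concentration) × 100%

Using Ka equilibrium: x² + Ka×x - Ka×C = 0. Solving: [H⁺] = 3.2554e-03. Percent = (3.2554e-03/0.14) × 100

Percent ionization = 2.33%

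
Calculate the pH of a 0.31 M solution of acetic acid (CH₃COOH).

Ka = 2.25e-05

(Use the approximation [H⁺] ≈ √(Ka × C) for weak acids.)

[H⁺] = √(Ka × C) = √(2.25e-05 × 0.31) = 2.6410e-03. pH = -log(2.6410e-03)

pH = 2.58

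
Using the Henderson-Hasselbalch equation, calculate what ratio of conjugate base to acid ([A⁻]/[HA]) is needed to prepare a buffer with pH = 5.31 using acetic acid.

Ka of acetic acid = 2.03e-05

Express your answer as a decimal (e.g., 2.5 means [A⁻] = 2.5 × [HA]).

pKa = -log(2.03e-05) = 4.6925. pH = pKa + log([A⁻]/[HA]), so log([A⁻]/[HA]) = pH − pKa = 5.31 − 4.6925 = 0.6175. [A⁻]/[HA] = 10^(0.6175) = 4.14

[A⁻]/[HA] = 4.14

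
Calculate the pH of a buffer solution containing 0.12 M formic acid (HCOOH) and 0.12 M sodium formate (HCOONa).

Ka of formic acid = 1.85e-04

pKa = -log(1.85e-04) = 3.73. pH = pKa + log([A⁻]/[HA]) = 3.73 + log(0.12/0.12)

pH = 3.73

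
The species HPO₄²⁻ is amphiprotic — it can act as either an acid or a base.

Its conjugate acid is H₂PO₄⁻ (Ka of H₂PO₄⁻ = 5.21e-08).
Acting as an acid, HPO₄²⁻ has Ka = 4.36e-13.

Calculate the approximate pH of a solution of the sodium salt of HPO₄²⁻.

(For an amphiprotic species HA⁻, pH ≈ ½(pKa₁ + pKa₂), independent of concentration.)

pKa₁ = -log(5.21e-08) = 7.28; pKa₂ = -log(4.36e-13) = 12.36. For an amphiprotic species, pH ≈ ½(pKa₁ + pKa₂) = ½(7.28 + 12.36) = 9.82.

pH = 9.82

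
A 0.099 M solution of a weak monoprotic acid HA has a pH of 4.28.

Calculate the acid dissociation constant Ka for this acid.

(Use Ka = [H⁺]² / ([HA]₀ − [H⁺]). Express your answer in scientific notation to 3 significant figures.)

[H⁺] = 10^(−pH) = 10^(−4.28) = 5.248e-05 M. For HA ⇌ H⁺ + A⁻, Ka = [H⁺][A⁻]/[HA] = [H⁺]² / ([HA]₀ − [H⁺]) = (5.248e-05)² / (0.099 − 5.248e-05) = 2.78e-08.

K_a = 2.78e-08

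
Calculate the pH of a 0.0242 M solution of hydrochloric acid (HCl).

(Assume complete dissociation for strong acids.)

[H⁺] = 0.0242 M for strong acid. pH = -log[H⁺] = -log(0.0242)

pH = 1.62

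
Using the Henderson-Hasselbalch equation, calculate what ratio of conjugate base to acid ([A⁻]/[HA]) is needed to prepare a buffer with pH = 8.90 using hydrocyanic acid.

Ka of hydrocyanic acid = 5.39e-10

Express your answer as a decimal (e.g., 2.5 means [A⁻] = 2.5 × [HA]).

pKa = -log(5.39e-10) = 9.2684. pH = pKa + log([A⁻]/[HA]), so log([A⁻]/[HA]) = pH − pKa = 8.90 − 9.2684 = -0.3684. [A⁻]/[HA] = 10^(-0.3684) = 0.428

[A⁻]/[HA] = 0.428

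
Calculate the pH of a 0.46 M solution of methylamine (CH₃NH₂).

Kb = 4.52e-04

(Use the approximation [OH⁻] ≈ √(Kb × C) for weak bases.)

[OH⁻] = √(Kb × C) = √(4.52e-04 × 0.46) = 1.4419e-02. pOH = 1.84, pH = 14 - pOH

pH = 12.16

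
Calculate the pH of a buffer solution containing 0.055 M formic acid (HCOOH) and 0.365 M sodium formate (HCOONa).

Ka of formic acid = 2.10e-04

pKa = -log(2.10e-04) = 3.68. pH = pKa + log([A⁻]/[HA]) = 3.68 + log(0.365/0.055)

pH = 4.50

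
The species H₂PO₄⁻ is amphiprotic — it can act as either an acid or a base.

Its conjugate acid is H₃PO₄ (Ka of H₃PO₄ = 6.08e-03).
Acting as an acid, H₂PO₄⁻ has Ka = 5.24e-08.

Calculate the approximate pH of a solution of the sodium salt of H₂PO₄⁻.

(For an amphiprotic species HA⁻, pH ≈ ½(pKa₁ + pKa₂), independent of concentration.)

pKa₁ = -log(6.08e-03) = 2.22; pKa₂ = -log(5.24e-08) = 7.28. For an amphiprotic species, pH ≈ ½(pKa₁ + pKa₂) = ½(2.22 + 7.28) = 4.75.

pH = 4.75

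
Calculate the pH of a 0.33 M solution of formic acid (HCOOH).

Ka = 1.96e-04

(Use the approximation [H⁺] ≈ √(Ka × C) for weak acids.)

[H⁺] = √(Ka × C) = √(1.96e-04 × 0.33) = 8.0424e-03. pH = -log(8.0424e-03)

pH = 2.09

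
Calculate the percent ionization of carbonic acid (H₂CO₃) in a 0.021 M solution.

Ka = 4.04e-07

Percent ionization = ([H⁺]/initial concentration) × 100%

Using Ka equilibrium: x² + Ka×x - Ka×C = 0. Solving: [H⁺] = 9.1907e-05. Percent = (9.1907e-05/0.021) × 100

Percent ionization = 0.438%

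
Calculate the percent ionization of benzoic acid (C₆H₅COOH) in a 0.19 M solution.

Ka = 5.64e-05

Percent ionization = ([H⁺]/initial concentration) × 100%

Using Ka equilibrium: x² + Ka×x - Ka×C = 0. Solving: [H⁺] = 3.2455e-03. Percent = (3.2455e-03/0.19) × 100

Percent ionization = 1.71%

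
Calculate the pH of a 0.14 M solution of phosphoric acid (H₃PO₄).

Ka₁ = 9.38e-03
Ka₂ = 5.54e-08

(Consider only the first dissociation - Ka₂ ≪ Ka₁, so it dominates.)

First dissociation dominates. From Ka₁ = [H⁺][HA⁻]/[H₂A], x² + Ka₁·x − Ka₁·C = 0 with C = 0.14 M and Ka₁ = 9.38e-03. Solving: [H⁺] = (−Ka₁ + √(Ka₁² + 4·Ka₁·C)) / 2 = 3.1850e-02 M. pH = -log(3.1850e-02) = 1.50.

pH = 1.50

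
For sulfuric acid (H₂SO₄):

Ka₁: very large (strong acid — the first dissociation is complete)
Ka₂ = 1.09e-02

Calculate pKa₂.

pKa₂ = -log(Ka₂) = -log(1.09e-02) = 1.96.

pK_{a2} = 1.96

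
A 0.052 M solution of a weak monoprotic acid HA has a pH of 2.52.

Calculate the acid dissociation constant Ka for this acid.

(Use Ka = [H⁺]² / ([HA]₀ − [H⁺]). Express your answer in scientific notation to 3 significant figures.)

[H⁺] = 10^(−pH) = 10^(−2.52) = 3.020e-03 M. For HA ⇌ H⁺ + A⁻, Ka = [H⁺][A⁻]/[HA] = [H⁺]² / ([HA]₀ − [H⁺]) = (3.020e-03)² / (0.052 − 3.020e-03) = 1.86e-04.

K_a = 1.86e-04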